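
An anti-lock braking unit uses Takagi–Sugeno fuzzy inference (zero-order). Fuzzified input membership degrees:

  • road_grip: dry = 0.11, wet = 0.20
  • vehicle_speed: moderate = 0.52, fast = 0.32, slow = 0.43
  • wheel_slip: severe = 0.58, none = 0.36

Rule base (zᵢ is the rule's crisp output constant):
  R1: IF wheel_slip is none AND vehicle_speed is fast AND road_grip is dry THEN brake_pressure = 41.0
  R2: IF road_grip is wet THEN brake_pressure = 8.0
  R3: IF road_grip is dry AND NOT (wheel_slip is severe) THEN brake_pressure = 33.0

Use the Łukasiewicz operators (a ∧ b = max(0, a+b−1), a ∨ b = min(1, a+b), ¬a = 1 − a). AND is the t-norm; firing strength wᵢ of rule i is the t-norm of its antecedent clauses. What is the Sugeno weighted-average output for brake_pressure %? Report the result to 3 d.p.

8.000

R1 (z=41.0): none=0.36, fast=0.32, dry=0.11; AND[max(0, a+b−1)] → w = 0.00
R2 (z=8.0): wet=0.20 → w = 0.20
R3 (z=33.0): dry=0.11, ¬severe=1−0.58=0.42; AND[max(0, a+b−1)] → w = 0.00
Weighted average = (0.00·41.0 + 0.20·8.0 + 0.00·33.0) / (0.00 + 0.20 + 0.00)
  = 1.6000 / 0.2000 = 8.000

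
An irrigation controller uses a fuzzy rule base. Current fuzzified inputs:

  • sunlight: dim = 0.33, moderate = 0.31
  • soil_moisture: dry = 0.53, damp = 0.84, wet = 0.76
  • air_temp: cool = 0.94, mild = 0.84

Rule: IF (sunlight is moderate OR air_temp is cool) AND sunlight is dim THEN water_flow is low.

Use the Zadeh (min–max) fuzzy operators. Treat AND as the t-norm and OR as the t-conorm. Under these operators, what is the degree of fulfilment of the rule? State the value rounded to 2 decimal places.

0.33

firing strength: (moderate=0.31 OR cool=0.94) = 0.94; AND[min(a, b)] with dim=0.33 → w = 0.33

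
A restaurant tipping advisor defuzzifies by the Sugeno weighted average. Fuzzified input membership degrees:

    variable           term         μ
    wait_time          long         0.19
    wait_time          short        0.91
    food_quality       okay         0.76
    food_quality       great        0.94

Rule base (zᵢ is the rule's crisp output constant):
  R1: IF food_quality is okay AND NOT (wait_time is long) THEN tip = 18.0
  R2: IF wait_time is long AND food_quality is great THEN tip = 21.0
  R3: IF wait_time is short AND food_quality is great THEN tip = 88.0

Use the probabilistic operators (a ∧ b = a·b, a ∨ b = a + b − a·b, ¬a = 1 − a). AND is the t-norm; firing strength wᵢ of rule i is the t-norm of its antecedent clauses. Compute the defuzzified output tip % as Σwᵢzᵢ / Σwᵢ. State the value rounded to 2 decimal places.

54.62

R1 (z=18.0): okay=0.76, ¬long=1−0.19=0.81; AND[a·b] → w = 0.6156
R2 (z=21.0): long=0.19, great=0.94; AND[a·b] → w = 0.1786
R3 (z=88.0): short=0.91, great=0.94; AND[a·b] → w = 0.8554
Weighted average = (0.6156·18.0 + 0.1786·21.0 + 0.8554·88.0) / (0.6156 + 0.1786 + 0.8554)
  = 90.1066 / 1.6496 = 54.62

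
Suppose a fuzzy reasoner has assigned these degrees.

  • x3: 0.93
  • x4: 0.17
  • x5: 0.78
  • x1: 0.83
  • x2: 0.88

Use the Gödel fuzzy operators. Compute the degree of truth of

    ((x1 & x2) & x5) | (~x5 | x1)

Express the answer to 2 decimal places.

0.83

x1 & x2 = min(a, b) on (0.83, 0.88) = 0.83
(x1 & x2) & x5 = min(a, b) on (0.83, 0.78) = 0.78
~x5 = 1 − 0.78 = 0.22
~x5 | x1 = max(a, b) on (0.22, 0.83) = 0.83
((x1 & x2) & x5) | (~x5 | x1) = max(a, b) on (0.78, 0.83) = 0.83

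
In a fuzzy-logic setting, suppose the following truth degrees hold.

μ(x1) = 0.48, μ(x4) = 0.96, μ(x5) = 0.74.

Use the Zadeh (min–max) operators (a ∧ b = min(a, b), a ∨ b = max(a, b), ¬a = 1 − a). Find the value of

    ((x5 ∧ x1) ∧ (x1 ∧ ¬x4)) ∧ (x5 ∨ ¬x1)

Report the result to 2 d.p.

x5 ∧ x1 = min(a, b) on (0.74, 0.48) = 0.48
¬x4 = 1 − 0.96 = 0.04
x1 ∧ ¬x4 = min(a, b) on (0.48, 0.04) = 0.04
(x5 ∧ x1) ∧ (x1 ∧ ¬x4) = min(a, b) on (0.48, 0.04) = 0.04
¬x1 = 1 − 0.48 = 0.52
x5 ∨ ¬x1 = max(a, b) on (0.74, 0.52) = 0.74
((x5 ∧ x1) ∧ (x1 ∧ ¬x4)) ∧ (x5 ∨ ¬x1) = min(a, b) on (0.04, 0.74) = 0.04

0.04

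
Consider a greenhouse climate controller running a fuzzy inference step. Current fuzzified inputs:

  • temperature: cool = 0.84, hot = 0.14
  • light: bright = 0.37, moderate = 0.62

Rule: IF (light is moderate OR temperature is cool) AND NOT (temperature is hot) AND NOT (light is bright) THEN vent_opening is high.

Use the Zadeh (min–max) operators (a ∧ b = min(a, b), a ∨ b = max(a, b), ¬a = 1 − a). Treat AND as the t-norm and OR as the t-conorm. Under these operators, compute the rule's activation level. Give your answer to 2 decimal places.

0.63

firing strength: (moderate=0.62 OR cool=0.84) = 0.84; AND[min(a, b)] with ¬hot=1−0.14=0.86, ¬bright=1−0.37=0.63 → w = 0.63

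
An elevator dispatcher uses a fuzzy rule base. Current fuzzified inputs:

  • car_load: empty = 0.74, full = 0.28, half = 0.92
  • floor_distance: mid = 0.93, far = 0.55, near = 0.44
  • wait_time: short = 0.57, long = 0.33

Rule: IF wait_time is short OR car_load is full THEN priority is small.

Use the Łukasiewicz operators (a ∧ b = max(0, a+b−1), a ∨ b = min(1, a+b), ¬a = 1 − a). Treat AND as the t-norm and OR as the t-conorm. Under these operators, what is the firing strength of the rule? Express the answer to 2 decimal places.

firing strength: short=0.57, full=0.28; OR[min(1, a+b)] → w = 0.85

0.85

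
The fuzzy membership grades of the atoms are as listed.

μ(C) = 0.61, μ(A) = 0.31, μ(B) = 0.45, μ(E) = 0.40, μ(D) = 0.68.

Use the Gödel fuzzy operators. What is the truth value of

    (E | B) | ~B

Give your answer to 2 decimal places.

0.55

E | B = max(a, b) on (0.40, 0.45) = 0.45
~B = 1 − 0.45 = 0.55
(E | B) | ~B = max(a, b) on (0.45, 0.55) = 0.55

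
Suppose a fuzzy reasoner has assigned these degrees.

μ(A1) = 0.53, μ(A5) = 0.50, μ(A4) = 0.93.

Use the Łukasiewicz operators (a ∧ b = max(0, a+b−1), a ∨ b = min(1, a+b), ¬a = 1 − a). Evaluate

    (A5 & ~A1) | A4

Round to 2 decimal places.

~A1 = 1 − 0.53 = 0.47
A5 & ~A1 = max(0, a+b−1) on (0.50, 0.47) = 0.00
(A5 & ~A1) | A4 = min(1, a+b) on (0.00, 0.93) = 0.93

0.93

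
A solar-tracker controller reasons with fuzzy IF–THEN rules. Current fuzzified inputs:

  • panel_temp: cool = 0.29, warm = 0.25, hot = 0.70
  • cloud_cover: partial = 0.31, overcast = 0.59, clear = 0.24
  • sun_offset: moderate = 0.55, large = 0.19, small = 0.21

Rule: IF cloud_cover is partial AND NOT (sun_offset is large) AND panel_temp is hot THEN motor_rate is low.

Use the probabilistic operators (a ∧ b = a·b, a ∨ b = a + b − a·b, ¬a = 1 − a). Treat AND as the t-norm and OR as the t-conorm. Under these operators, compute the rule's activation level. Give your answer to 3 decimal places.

firing strength: partial=0.31, ¬large=1−0.19=0.81, hot=0.70; AND[a·b] → w = 0.1758

0.176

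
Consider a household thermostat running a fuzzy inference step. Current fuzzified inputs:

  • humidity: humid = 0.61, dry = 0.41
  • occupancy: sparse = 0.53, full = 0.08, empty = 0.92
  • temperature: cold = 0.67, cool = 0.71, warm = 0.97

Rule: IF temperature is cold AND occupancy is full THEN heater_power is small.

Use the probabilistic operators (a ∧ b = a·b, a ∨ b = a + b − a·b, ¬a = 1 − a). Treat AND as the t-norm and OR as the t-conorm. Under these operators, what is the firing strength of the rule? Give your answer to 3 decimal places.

0.054

firing strength: cold=0.67, full=0.08; AND[a·b] → w = 0.0536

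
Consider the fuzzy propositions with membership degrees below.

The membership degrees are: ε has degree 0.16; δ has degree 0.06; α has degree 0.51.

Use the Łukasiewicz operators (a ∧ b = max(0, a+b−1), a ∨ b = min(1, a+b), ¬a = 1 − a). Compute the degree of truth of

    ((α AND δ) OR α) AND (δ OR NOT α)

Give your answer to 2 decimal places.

α AND δ = max(0, a+b−1) on (0.51, 0.06) = 0.00
(α AND δ) OR α = min(1, a+b) on (0.00, 0.51) = 0.51
NOT α = 1 − 0.51 = 0.49
δ OR NOT α = min(1, a+b) on (0.06, 0.49) = 0.55
((α AND δ) OR α) AND (δ OR NOT α) = max(0, a+b−1) on (0.51, 0.55) = 0.06

0.06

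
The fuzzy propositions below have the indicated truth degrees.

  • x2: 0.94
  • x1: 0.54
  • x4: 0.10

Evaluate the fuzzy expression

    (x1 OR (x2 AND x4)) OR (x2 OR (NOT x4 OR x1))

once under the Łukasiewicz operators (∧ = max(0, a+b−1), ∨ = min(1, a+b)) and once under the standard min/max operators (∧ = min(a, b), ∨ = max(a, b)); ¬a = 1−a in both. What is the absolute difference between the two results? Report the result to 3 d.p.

Under Łukasiewicz:
  x2 AND x4 = max(0, a+b−1) on (0.94, 0.10) = 0.04
  x1 OR (x2 AND x4) = min(1, a+b) on (0.54, 0.04) = 0.58
  NOT x4 = 1 − 0.10 = 0.90
  NOT x4 OR x1 = min(1, a+b) on (0.90, 0.54) = 1.00
  x2 OR (NOT x4 OR x1) = min(1, a+b) on (0.94, 1.00) = 1.00
  (x1 OR (x2 AND x4)) OR (x2 OR (NOT x4 OR x1)) = min(1, a+b) on (0.58, 1.00) = 1.00
  → value = 1.0000
Under standard min/max:
  x2 AND x4 = min(a, b) on (0.94, 0.10) = 0.10
  x1 OR (x2 AND x4) = max(a, b) on (0.54, 0.10) = 0.54
  NOT x4 = 1 − 0.10 = 0.90
  NOT x4 OR x1 = max(a, b) on (0.90, 0.54) = 0.90
  x2 OR (NOT x4 OR x1) = max(a, b) on (0.94, 0.90) = 0.94
  (x1 OR (x2 AND x4)) OR (x2 OR (NOT x4 OR x1)) = max(a, b) on (0.54, 0.94) = 0.94
  → value = 0.9400
|1.0000 − 0.9400| = 0.060

0.060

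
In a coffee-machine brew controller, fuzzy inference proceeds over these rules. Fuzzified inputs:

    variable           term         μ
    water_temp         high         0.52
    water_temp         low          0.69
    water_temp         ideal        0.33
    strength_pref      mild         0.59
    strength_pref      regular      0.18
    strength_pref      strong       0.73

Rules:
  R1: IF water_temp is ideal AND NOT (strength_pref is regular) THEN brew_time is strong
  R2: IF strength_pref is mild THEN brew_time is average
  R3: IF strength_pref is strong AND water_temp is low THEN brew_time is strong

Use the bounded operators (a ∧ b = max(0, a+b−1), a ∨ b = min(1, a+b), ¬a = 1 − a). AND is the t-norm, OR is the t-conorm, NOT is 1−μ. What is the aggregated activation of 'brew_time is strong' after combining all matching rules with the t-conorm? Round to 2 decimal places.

R1: ideal=0.33, ¬regular=1−0.18=0.82; AND[max(0, a+b−1)] → w = 0.15
R2: mild=0.59 → w = 0.59
R3: strong=0.73, low=0.69; AND[max(0, a+b−1)] → w = 0.42
Rules with consequent 'strong': {R1, R3} → strengths 0.15, 0.42
Aggregate via t-conorm [min(1, a+b)]: 0.57

0.57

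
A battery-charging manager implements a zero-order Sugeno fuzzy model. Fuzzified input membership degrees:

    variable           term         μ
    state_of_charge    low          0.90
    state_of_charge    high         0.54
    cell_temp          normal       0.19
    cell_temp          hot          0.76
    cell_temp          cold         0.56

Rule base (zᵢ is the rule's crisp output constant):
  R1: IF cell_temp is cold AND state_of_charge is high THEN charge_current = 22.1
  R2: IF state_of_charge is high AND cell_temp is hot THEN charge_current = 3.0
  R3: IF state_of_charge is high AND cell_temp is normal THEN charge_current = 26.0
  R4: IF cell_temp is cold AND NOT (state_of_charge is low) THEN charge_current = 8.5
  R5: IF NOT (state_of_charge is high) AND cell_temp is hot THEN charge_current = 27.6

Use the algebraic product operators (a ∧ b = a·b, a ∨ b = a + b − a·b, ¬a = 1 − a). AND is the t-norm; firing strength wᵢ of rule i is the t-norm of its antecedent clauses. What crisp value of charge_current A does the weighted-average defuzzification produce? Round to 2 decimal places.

R1 (z=22.1): cold=0.56, high=0.54; AND[a·b] → w = 0.3024
R2 (z=3.0): high=0.54, hot=0.76; AND[a·b] → w = 0.4104
R3 (z=26.0): high=0.54, normal=0.19; AND[a·b] → w = 0.1026
R4 (z=8.5): cold=0.56, ¬low=1−0.90=0.10; AND[a·b] → w = 0.0560
R5 (z=27.6): ¬high=1−0.54=0.46, hot=0.76; AND[a·b] → w = 0.3496
Weighted average = (0.3024·22.1 + 0.4104·3.0 + 0.1026·26.0 + 0.0560·8.5 + 0.3496·27.6) / (0.3024 + 0.4104 + 0.1026 + 0.0560 + 0.3496)
  = 20.7068 / 1.2210 = 16.96

16.96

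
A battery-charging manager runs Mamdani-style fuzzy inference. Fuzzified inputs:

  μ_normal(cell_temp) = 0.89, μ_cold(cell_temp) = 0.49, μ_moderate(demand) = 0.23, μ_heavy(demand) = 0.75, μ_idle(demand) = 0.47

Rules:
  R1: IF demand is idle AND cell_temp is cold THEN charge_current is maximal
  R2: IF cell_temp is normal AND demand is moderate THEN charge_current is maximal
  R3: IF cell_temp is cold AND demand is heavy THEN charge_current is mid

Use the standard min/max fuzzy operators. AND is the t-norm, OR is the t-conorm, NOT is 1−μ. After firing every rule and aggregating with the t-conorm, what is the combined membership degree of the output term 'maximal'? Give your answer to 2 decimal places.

R1: idle=0.47, cold=0.49; AND[min(a, b)] → w = 0.47
R2: normal=0.89, moderate=0.23; AND[min(a, b)] → w = 0.23
R3: cold=0.49, heavy=0.75; AND[min(a, b)] → w = 0.49
Rules with consequent 'maximal': {R1, R2} → strengths 0.47, 0.23
Aggregate via t-conorm [max(a, b)]: 0.47

0.47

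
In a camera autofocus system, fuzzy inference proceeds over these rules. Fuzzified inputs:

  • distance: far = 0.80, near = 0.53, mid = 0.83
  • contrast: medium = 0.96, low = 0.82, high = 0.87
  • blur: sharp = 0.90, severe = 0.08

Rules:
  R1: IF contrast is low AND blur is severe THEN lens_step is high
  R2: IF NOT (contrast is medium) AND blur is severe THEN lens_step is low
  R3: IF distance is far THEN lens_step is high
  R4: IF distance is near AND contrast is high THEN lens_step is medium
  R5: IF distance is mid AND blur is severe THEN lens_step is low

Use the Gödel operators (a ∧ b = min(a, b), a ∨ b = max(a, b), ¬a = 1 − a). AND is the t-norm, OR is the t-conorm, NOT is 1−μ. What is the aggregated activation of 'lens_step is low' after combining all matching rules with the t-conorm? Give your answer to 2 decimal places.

R1: low=0.82, severe=0.08; AND[min(a, b)] → w = 0.08
R2: ¬medium=1−0.96=0.04, severe=0.08; AND[min(a, b)] → w = 0.04
R3: far=0.80 → w = 0.80
R4: near=0.53, high=0.87; AND[min(a, b)] → w = 0.53
R5: mid=0.83, severe=0.08; AND[min(a, b)] → w = 0.08
Rules with consequent 'low': {R2, R5} → strengths 0.04, 0.08
Aggregate via t-conorm [max(a, b)]: 0.08

0.08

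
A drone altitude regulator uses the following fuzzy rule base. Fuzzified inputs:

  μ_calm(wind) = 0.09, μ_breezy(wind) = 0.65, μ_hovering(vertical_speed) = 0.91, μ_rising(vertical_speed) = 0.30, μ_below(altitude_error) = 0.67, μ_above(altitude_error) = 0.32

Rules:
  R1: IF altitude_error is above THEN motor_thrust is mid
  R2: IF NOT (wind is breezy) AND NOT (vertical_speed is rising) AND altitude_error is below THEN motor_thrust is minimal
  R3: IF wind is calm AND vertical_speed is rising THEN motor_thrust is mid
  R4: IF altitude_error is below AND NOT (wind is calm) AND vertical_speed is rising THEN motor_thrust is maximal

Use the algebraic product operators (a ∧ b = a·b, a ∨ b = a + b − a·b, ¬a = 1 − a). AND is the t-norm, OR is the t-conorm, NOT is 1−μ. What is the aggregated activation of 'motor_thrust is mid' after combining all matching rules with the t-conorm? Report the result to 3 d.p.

R1: above=0.32 → w = 0.3200
R2: ¬breezy=1−0.65=0.35, ¬rising=1−0.30=0.70, below=0.67; AND[a·b] → w = 0.1641
R3: calm=0.09, rising=0.30; AND[a·b] → w = 0.0270
R4: below=0.67, ¬calm=1−0.09=0.91, rising=0.30; AND[a·b] → w = 0.1829
Rules with consequent 'mid': {R1, R3} → strengths 0.3200, 0.0270
Aggregate via t-conorm [a + b − a·b]: 0.3384

0.338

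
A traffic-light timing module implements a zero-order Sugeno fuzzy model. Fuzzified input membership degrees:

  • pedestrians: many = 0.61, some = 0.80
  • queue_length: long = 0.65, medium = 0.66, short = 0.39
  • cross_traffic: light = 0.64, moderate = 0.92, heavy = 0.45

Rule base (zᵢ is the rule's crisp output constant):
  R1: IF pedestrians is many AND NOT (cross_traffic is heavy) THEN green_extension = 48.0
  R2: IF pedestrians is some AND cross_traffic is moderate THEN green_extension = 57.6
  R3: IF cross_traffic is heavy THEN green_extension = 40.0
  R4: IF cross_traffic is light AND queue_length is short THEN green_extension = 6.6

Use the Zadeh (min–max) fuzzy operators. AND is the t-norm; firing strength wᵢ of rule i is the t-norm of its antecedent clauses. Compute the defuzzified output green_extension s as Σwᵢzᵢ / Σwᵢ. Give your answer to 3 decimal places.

42.490

R1 (z=48.0): many=0.61, ¬heavy=1−0.45=0.55; AND[min(a, b)] → w = 0.55
R2 (z=57.6): some=0.80, moderate=0.92; AND[min(a, b)] → w = 0.80
R3 (z=40.0): heavy=0.45 → w = 0.45
R4 (z=6.6): light=0.64, short=0.39; AND[min(a, b)] → w = 0.39
Weighted average = (0.55·48.0 + 0.80·57.6 + 0.45·40.0 + 0.39·6.6) / (0.55 + 0.80 + 0.45 + 0.39)
  = 93.0540 / 2.1900 = 42.490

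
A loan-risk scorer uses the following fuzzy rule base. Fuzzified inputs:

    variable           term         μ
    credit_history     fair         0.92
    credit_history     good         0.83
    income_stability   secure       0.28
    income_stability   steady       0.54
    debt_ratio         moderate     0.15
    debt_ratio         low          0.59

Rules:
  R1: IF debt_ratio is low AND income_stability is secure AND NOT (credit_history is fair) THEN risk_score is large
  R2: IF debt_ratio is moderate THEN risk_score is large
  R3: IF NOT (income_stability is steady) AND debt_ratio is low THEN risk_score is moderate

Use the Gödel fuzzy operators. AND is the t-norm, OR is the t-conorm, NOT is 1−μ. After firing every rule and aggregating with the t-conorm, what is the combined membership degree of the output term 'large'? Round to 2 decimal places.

R1: low=0.59, secure=0.28, ¬fair=1−0.92=0.08; AND[min(a, b)] → w = 0.08
R2: moderate=0.15 → w = 0.15
R3: ¬steady=1−0.54=0.46, low=0.59; AND[min(a, b)] → w = 0.46
Rules with consequent 'large': {R1, R2} → strengths 0.08, 0.15
Aggregate via t-conorm [max(a, b)]: 0.15

0.15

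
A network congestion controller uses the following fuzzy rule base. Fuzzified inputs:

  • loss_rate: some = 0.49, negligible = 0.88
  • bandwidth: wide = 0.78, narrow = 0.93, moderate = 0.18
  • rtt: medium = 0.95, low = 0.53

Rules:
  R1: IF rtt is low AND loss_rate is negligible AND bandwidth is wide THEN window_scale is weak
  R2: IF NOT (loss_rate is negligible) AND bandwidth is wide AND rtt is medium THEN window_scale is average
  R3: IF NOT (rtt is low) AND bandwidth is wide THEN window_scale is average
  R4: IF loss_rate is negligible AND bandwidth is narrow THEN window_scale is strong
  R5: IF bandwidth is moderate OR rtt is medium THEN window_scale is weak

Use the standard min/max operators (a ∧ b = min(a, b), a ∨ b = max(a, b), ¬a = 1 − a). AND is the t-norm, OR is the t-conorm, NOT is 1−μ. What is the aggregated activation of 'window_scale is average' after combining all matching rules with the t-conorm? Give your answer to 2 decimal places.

R1: low=0.53, negligible=0.88, wide=0.78; AND[min(a, b)] → w = 0.53
R2: ¬negligible=1−0.88=0.12, wide=0.78, medium=0.95; AND[min(a, b)] → w = 0.12
R3: ¬low=1−0.53=0.47, wide=0.78; AND[min(a, b)] → w = 0.47
R4: negligible=0.88, narrow=0.93; AND[min(a, b)] → w = 0.88
R5: moderate=0.18, medium=0.95; OR[max(a, b)] → w = 0.95
Rules with consequent 'average': {R2, R3} → strengths 0.12, 0.47
Aggregate via t-conorm [max(a, b)]: 0.47

0.47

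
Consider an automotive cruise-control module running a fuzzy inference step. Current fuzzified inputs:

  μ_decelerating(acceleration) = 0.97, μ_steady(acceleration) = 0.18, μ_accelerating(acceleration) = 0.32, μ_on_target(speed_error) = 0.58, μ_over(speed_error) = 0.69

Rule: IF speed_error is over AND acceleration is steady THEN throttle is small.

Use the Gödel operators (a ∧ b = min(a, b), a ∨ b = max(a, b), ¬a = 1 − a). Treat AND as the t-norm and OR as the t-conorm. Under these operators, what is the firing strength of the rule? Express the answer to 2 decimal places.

firing strength: over=0.69, steady=0.18; AND[min(a, b)] → w = 0.18

0.18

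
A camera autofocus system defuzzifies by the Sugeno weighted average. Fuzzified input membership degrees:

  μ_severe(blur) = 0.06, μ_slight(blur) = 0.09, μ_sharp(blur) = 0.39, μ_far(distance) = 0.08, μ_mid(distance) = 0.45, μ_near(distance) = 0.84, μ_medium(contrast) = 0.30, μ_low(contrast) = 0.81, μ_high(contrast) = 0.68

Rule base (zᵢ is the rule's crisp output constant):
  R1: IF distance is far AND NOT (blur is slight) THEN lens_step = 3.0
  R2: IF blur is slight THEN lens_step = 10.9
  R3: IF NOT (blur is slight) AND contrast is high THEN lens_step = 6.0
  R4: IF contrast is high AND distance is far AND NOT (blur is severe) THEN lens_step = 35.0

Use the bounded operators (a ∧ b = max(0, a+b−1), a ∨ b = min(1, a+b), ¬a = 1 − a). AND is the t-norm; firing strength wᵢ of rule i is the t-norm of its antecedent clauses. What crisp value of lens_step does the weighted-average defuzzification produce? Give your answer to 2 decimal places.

6.65

R1 (z=3.0): far=0.08, ¬slight=1−0.09=0.91; AND[max(0, a+b−1)] → w = 0.00
R2 (z=10.9): slight=0.09 → w = 0.09
R3 (z=6.0): ¬slight=1−0.09=0.91, high=0.68; AND[max(0, a+b−1)] → w = 0.59
R4 (z=35.0): high=0.68, far=0.08, ¬severe=1−0.06=0.94; AND[max(0, a+b−1)] → w = 0.00
Weighted average = (0.00·3.0 + 0.09·10.9 + 0.59·6.0 + 0.00·35.0) / (0.00 + 0.09 + 0.59 + 0.00)
  = 4.5210 / 0.6800 = 6.65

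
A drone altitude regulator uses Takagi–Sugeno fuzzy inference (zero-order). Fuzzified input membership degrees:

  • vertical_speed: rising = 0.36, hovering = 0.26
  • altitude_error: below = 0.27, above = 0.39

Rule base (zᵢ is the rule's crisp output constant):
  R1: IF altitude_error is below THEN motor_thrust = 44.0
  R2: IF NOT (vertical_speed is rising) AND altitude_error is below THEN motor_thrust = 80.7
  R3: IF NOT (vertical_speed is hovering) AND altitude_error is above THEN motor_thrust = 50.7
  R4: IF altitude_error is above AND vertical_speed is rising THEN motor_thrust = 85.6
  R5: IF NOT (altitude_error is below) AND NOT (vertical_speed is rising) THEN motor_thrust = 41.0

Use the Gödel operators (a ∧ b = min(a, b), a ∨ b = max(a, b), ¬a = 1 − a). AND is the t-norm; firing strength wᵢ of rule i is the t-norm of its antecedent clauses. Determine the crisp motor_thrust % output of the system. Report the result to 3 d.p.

R1 (z=44.0): below=0.27 → w = 0.27
R2 (z=80.7): ¬rising=1−0.36=0.64, below=0.27; AND[min(a, b)] → w = 0.27
R3 (z=50.7): ¬hovering=1−0.26=0.74, above=0.39; AND[min(a, b)] → w = 0.39
R4 (z=85.6): above=0.39, rising=0.36; AND[min(a, b)] → w = 0.36
R5 (z=41.0): ¬below=1−0.27=0.73, ¬rising=1−0.36=0.64; AND[min(a, b)] → w = 0.64
Weighted average = (0.27·44.0 + 0.27·80.7 + 0.39·50.7 + 0.36·85.6 + 0.64·41.0) / (0.27 + 0.27 + 0.39 + 0.36 + 0.64)
  = 110.4980 / 1.9300 = 57.253

57.253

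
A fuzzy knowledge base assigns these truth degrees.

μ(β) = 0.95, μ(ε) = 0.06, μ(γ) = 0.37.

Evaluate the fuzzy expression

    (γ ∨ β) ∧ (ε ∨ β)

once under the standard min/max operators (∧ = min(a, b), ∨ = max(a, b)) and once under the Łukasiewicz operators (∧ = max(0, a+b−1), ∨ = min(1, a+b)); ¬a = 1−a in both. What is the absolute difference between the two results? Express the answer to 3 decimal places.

0.050

Under standard min/max:
  γ ∨ β = max(a, b) on (0.37, 0.95) = 0.95
  ε ∨ β = max(a, b) on (0.06, 0.95) = 0.95
  (γ ∨ β) ∧ (ε ∨ β) = min(a, b) on (0.95, 0.95) = 0.95
  → value = 0.9500
Under Łukasiewicz:
  γ ∨ β = min(1, a+b) on (0.37, 0.95) = 1.00
  ε ∨ β = min(1, a+b) on (0.06, 0.95) = 1.00
  (γ ∨ β) ∧ (ε ∨ β) = max(0, a+b−1) on (1.00, 1.00) = 1.00
  → value = 1.0000
|0.9500 − 1.0000| = 0.050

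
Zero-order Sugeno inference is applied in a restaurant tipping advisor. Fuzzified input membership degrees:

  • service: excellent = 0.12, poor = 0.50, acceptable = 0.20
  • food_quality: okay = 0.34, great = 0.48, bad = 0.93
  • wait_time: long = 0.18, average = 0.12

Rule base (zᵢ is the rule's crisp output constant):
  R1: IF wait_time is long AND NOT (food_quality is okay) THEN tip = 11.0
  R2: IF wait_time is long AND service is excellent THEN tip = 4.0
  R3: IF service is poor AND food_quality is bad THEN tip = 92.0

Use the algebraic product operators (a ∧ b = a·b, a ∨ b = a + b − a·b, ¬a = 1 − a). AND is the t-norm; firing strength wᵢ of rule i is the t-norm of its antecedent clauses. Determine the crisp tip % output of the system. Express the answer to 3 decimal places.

R1 (z=11.0): long=0.18, ¬okay=1−0.34=0.66; AND[a·b] → w = 0.1188
R2 (z=4.0): long=0.18, excellent=0.12; AND[a·b] → w = 0.0216
R3 (z=92.0): poor=0.50, bad=0.93; AND[a·b] → w = 0.4650
Weighted average = (0.1188·11.0 + 0.0216·4.0 + 0.4650·92.0) / (0.1188 + 0.0216 + 0.4650)
  = 44.1732 / 0.6054 = 72.965

72.965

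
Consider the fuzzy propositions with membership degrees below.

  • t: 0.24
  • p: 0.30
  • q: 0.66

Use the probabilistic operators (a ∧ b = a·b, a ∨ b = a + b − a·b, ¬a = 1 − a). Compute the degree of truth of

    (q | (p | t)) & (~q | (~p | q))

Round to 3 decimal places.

0.764

p | t = a + b − a·b on (0.3000, 0.2400) = 0.4680
q | (p | t) = a + b − a·b on (0.6600, 0.4680) = 0.8191
~q = 1 − 0.6600 = 0.3400
~p = 1 − 0.3000 = 0.7000
~p | q = a + b − a·b on (0.7000, 0.6600) = 0.8980
~q | (~p | q) = a + b − a·b on (0.3400, 0.8980) = 0.9327
(q | (p | t)) & (~q | (~p | q)) = a·b on (0.8191, 0.9327) = 0.7640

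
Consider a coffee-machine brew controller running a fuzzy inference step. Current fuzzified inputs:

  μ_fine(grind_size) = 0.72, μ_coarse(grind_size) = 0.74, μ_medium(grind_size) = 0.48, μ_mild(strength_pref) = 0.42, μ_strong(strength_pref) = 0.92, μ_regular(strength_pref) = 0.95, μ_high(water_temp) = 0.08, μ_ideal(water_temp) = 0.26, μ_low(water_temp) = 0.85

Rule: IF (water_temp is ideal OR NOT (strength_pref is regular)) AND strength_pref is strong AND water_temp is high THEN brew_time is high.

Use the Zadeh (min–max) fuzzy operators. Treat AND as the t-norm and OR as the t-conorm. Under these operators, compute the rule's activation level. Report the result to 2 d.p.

firing strength: (ideal=0.26 OR ¬regular=1−0.95=0.05) = 0.26; AND[min(a, b)] with strong=0.92, high=0.08 → w = 0.08

0.08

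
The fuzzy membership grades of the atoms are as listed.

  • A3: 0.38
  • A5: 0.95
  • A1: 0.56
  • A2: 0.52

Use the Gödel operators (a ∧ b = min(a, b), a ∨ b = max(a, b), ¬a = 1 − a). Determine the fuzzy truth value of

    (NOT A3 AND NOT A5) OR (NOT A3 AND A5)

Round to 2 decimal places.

NOT A3 = 1 − 0.38 = 0.62
NOT A5 = 1 − 0.95 = 0.05
NOT A3 AND NOT A5 = min(a, b) on (0.62, 0.05) = 0.05
NOT A3 = 1 − 0.38 = 0.62
NOT A3 AND A5 = min(a, b) on (0.62, 0.95) = 0.62
(NOT A3 AND NOT A5) OR (NOT A3 AND A5) = max(a, b) on (0.05, 0.62) = 0.62

0.62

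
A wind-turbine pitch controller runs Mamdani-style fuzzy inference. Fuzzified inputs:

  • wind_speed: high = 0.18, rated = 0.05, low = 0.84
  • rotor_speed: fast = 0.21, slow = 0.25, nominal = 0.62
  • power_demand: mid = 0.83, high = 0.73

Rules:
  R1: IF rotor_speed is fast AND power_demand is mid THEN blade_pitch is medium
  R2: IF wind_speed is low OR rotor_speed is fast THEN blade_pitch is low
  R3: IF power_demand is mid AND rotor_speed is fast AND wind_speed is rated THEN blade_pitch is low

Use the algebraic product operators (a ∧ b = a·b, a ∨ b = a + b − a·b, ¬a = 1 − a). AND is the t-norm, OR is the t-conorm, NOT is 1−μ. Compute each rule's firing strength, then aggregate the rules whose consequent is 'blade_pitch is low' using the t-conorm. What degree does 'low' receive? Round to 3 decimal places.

R1: fast=0.21, mid=0.83; AND[a·b] → w = 0.1743
R2: low=0.84, fast=0.21; OR[a + b − a·b] → w = 0.8736
R3: mid=0.83, fast=0.21, rated=0.05; AND[a·b] → w = 0.0087
Rules with consequent 'low': {R2, R3} → strengths 0.8736, 0.0087
Aggregate via t-conorm [a + b − a·b]: 0.8747

0.875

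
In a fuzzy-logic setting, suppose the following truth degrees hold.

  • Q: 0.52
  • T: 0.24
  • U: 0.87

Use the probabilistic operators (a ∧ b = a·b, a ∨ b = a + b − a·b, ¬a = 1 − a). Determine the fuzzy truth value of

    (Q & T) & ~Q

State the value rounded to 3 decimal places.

Q & T = a·b on (0.5200, 0.2400) = 0.1248
~Q = 1 − 0.5200 = 0.4800
(Q & T) & ~Q = a·b on (0.1248, 0.4800) = 0.0599

0.060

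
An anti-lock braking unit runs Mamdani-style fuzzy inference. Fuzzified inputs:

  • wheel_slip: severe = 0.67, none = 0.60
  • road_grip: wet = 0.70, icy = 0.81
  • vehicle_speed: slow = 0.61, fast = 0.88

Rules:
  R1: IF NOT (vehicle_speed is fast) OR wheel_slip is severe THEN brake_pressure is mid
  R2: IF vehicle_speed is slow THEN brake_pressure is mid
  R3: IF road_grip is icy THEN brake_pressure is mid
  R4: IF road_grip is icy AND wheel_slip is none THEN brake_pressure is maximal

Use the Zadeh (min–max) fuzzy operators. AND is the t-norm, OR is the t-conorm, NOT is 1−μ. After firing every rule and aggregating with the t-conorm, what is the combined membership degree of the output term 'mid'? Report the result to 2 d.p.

R1: ¬fast=1−0.88=0.12, severe=0.67; OR[max(a, b)] → w = 0.67
R2: slow=0.61 → w = 0.61
R3: icy=0.81 → w = 0.81
R4: icy=0.81, none=0.60; AND[min(a, b)] → w = 0.60
Rules with consequent 'mid': {R1, R2, R3} → strengths 0.67, 0.61, 0.81
Aggregate via t-conorm [max(a, b)]: 0.81

0.81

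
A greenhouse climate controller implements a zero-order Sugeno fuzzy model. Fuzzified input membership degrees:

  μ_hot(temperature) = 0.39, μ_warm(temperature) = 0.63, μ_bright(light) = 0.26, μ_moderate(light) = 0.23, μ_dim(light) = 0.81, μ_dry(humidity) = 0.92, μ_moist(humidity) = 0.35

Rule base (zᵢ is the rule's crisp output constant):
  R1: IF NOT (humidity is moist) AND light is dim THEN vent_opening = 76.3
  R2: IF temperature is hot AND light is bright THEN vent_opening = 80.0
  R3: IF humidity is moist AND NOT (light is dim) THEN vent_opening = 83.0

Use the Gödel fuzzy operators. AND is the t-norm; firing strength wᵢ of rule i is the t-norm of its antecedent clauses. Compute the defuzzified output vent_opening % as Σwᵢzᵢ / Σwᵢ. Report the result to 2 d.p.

78.33

R1 (z=76.3): ¬moist=1−0.35=0.65, dim=0.81; AND[min(a, b)] → w = 0.65
R2 (z=80.0): hot=0.39, bright=0.26; AND[min(a, b)] → w = 0.26
R3 (z=83.0): moist=0.35, ¬dim=1−0.81=0.19; AND[min(a, b)] → w = 0.19
Weighted average = (0.65·76.3 + 0.26·80.0 + 0.19·83.0) / (0.65 + 0.26 + 0.19)
  = 86.1650 / 1.1000 = 78.33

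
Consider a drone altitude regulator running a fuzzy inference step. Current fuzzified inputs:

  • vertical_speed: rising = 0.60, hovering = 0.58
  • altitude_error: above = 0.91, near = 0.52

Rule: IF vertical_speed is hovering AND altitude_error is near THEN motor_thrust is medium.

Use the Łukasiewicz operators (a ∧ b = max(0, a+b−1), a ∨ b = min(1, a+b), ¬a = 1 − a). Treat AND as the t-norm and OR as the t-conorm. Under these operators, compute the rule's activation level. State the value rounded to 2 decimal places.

0.10

firing strength: hovering=0.58, near=0.52; AND[max(0, a+b−1)] → w = 0.10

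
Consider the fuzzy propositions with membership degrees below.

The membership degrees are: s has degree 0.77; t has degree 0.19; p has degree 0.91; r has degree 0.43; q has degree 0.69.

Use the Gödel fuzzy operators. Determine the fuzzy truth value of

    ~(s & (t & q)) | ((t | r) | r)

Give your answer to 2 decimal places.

0.81

t & q = min(a, b) on (0.19, 0.69) = 0.19
s & (t & q) = min(a, b) on (0.77, 0.19) = 0.19
~(s & (t & q)) = 1 − 0.19 = 0.81
t | r = max(a, b) on (0.19, 0.43) = 0.43
(t | r) | r = max(a, b) on (0.43, 0.43) = 0.43
~(s & (t & q)) | ((t | r) | r) = max(a, b) on (0.81, 0.43) = 0.81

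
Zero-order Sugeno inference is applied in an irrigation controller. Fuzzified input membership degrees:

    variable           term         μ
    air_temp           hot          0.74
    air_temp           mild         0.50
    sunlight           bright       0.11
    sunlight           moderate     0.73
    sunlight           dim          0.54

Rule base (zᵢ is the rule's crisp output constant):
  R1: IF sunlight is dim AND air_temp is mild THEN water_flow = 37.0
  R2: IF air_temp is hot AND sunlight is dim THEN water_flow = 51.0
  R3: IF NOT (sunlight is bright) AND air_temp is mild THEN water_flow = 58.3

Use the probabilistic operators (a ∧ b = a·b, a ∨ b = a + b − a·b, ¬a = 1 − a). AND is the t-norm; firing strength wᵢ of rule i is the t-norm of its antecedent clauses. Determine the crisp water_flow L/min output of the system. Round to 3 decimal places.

R1 (z=37.0): dim=0.54, mild=0.50; AND[a·b] → w = 0.2700
R2 (z=51.0): hot=0.74, dim=0.54; AND[a·b] → w = 0.3996
R3 (z=58.3): ¬bright=1−0.11=0.89, mild=0.50; AND[a·b] → w = 0.4450
Weighted average = (0.2700·37.0 + 0.3996·51.0 + 0.4450·58.3) / (0.2700 + 0.3996 + 0.4450)
  = 56.3131 / 1.1146 = 50.523

50.523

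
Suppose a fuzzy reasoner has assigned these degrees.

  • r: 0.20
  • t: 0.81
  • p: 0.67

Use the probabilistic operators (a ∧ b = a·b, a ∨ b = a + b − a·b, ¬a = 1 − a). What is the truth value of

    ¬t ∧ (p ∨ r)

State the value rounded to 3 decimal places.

0.140

¬t = 1 − 0.8100 = 0.1900
p ∨ r = a + b − a·b on (0.6700, 0.2000) = 0.7360
¬t ∧ (p ∨ r) = a·b on (0.1900, 0.7360) = 0.1398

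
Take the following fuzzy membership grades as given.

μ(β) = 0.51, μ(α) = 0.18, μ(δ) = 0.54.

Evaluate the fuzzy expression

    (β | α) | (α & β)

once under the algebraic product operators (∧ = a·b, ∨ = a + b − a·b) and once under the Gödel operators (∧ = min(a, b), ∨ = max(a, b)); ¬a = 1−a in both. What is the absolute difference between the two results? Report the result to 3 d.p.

Under algebraic product:
  β | α = a + b − a·b on (0.5100, 0.1800) = 0.5982
  α & β = a·b on (0.1800, 0.5100) = 0.0918
  (β | α) | (α & β) = a + b − a·b on (0.5982, 0.0918) = 0.6351
  → value = 0.6351
Under Gödel:
  β | α = max(a, b) on (0.51, 0.18) = 0.51
  α & β = min(a, b) on (0.18, 0.51) = 0.18
  (β | α) | (α & β) = max(a, b) on (0.51, 0.18) = 0.51
  → value = 0.5100
|0.6351 − 0.5100| = 0.125

0.125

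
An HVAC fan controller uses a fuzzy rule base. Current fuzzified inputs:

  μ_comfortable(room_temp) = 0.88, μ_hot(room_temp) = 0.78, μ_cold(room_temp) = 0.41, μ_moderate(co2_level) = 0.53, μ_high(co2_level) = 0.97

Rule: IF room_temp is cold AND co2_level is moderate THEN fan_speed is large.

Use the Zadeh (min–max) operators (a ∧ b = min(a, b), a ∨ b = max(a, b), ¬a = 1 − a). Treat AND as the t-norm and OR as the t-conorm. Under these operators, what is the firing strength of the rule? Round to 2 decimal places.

firing strength: cold=0.41, moderate=0.53; AND[min(a, b)] → w = 0.41

0.41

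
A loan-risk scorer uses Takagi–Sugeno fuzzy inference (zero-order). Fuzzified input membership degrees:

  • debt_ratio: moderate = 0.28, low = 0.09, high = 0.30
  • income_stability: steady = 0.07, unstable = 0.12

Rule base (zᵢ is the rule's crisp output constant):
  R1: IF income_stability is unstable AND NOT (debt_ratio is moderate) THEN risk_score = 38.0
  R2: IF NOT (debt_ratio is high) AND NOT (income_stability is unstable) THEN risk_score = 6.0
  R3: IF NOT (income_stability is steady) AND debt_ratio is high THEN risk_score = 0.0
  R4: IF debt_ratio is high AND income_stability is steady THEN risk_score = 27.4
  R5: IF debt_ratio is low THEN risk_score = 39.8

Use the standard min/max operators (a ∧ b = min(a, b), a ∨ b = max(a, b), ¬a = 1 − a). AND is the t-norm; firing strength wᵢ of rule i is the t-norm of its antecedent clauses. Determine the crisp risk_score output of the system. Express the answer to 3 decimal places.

11.141

R1 (z=38.0): unstable=0.12, ¬moderate=1−0.28=0.72; AND[min(a, b)] → w = 0.12
R2 (z=6.0): ¬high=1−0.30=0.70, ¬unstable=1−0.12=0.88; AND[min(a, b)] → w = 0.70
R3 (z=0.0): ¬steady=1−0.07=0.93, high=0.30; AND[min(a, b)] → w = 0.30
R4 (z=27.4): high=0.30, steady=0.07; AND[min(a, b)] → w = 0.07
R5 (z=39.8): low=0.09 → w = 0.09
Weighted average = (0.12·38.0 + 0.70·6.0 + 0.30·0.0 + 0.07·27.4 + 0.09·39.8) / (0.12 + 0.70 + 0.30 + 0.07 + 0.09)
  = 14.2600 / 1.2800 = 11.141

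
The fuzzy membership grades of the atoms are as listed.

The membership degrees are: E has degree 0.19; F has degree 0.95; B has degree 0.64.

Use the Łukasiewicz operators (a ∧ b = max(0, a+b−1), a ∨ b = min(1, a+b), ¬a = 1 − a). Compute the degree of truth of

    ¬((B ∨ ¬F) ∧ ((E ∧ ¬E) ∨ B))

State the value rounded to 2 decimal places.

¬F = 1 − 0.95 = 0.05
B ∨ ¬F = min(1, a+b) on (0.64, 0.05) = 0.69
¬E = 1 − 0.19 = 0.81
E ∧ ¬E = max(0, a+b−1) on (0.19, 0.81) = 0.00
(E ∧ ¬E) ∨ B = min(1, a+b) on (0.00, 0.64) = 0.64
(B ∨ ¬F) ∧ ((E ∧ ¬E) ∨ B) = max(0, a+b−1) on (0.69, 0.64) = 0.33
¬((B ∨ ¬F) ∧ ((E ∧ ¬E) ∨ B)) = 1 − 0.33 = 0.67

0.67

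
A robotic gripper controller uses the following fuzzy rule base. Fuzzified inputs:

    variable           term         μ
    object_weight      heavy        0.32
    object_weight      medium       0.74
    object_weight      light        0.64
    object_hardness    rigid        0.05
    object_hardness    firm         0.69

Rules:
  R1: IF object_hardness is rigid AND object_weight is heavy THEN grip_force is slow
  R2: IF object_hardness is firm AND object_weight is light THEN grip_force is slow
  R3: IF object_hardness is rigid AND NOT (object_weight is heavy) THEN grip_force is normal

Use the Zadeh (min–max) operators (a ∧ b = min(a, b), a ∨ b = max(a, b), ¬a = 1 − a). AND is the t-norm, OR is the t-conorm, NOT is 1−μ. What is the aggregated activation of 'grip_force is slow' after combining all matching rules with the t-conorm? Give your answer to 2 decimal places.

R1: rigid=0.05, heavy=0.32; AND[min(a, b)] → w = 0.05
R2: firm=0.69, light=0.64; AND[min(a, b)] → w = 0.64
R3: rigid=0.05, ¬heavy=1−0.32=0.68; AND[min(a, b)] → w = 0.05
Rules with consequent 'slow': {R1, R2} → strengths 0.05, 0.64
Aggregate via t-conorm [max(a, b)]: 0.64

0.64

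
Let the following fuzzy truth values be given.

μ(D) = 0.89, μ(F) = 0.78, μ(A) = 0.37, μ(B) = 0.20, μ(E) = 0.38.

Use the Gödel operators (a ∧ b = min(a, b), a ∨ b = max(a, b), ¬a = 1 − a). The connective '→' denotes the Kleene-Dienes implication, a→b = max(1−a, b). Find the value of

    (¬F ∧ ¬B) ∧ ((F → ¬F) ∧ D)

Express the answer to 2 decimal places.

¬F = 1 − 0.78 = 0.22
¬B = 1 − 0.20 = 0.80
¬F ∧ ¬B = min(a, b) on (0.22, 0.80) = 0.22
¬F = 1 − 0.78 = 0.22
F → ¬F  [Kleene-Dienes: max(1−a, b)] with a=0.78, b=0.22 → 0.22
(F → ¬F) ∧ D = min(a, b) on (0.22, 0.89) = 0.22
(¬F ∧ ¬B) ∧ ((F → ¬F) ∧ D) = min(a, b) on (0.22, 0.22) = 0.22

0.22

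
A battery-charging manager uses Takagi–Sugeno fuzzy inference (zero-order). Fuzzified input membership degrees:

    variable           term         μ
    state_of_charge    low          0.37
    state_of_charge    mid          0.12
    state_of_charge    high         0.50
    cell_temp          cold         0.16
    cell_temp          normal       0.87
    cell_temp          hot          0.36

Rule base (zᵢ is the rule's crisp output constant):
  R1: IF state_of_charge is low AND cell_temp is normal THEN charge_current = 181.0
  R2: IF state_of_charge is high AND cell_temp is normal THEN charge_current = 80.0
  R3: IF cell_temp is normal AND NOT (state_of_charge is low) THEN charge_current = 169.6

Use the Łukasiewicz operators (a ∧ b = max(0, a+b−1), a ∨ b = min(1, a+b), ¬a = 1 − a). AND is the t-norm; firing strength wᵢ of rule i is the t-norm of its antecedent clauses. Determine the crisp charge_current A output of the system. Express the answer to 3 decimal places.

142.198

R1 (z=181.0): low=0.37, normal=0.87; AND[max(0, a+b−1)] → w = 0.24
R2 (z=80.0): high=0.50, normal=0.87; AND[max(0, a+b−1)] → w = 0.37
R3 (z=169.6): normal=0.87, ¬low=1−0.37=0.63; AND[max(0, a+b−1)] → w = 0.50
Weighted average = (0.24·181.0 + 0.37·80.0 + 0.50·169.6) / (0.24 + 0.37 + 0.50)
  = 157.8400 / 1.1100 = 142.198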